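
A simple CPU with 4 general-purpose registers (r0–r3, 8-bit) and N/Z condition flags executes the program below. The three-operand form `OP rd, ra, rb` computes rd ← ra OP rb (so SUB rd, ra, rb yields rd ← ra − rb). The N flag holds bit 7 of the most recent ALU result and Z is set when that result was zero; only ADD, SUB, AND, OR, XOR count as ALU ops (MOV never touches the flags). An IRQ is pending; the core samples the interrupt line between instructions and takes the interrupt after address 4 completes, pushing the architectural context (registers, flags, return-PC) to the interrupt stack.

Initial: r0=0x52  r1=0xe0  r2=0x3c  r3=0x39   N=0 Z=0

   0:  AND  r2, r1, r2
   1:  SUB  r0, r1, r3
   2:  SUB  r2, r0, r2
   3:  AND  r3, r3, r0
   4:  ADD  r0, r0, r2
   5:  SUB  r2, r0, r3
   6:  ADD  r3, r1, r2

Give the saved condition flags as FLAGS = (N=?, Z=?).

FLAGS = (N=0, Z=0)

after  0: r0=0x52 r1=0xe0 r2=0x20 r3=0x39  N=0 Z=0
after  1: r0=0xa7 r1=0xe0 r2=0x20 r3=0x39  N=1 Z=0
after  2: r0=0xa7 r1=0xe0 r2=0x87 r3=0x39  N=1 Z=0
after  3: r0=0xa7 r1=0xe0 r2=0x87 r3=0x21  N=0 Z=0
after  4: r0=0x2e r1=0xe0 r2=0x87 r3=0x21  N=0 Z=0
-- IRQ taken; context saved, return-PC = 5 --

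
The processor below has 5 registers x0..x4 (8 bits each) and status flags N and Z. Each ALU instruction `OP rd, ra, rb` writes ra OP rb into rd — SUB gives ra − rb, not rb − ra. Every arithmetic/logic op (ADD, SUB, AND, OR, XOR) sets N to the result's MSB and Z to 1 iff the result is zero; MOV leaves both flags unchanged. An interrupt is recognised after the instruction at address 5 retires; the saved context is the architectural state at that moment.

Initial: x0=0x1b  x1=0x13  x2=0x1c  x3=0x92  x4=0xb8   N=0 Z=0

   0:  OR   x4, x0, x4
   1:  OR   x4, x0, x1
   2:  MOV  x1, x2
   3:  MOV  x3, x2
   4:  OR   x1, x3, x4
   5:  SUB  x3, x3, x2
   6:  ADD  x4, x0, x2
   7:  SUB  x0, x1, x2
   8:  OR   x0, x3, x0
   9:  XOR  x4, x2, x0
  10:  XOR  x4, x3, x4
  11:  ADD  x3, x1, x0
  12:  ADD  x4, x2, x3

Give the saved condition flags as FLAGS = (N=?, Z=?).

FLAGS = (N=0, Z=1)

after  0: x0=0x1b x1=0x13 x2=0x1c x3=0x92 x4=0xbb  N=1 Z=0
after  1: x0=0x1b x1=0x13 x2=0x1c x3=0x92 x4=0x1b  N=0 Z=0
after  2: x0=0x1b x1=0x1c x2=0x1c x3=0x92 x4=0x1b  N=0 Z=0
after  3: x0=0x1b x1=0x1c x2=0x1c x3=0x1c x4=0x1b  N=0 Z=0
after  4: x0=0x1b x1=0x1f x2=0x1c x3=0x1c x4=0x1b  N=0 Z=0
after  5: x0=0x1b x1=0x1f x2=0x1c x3=0x00 x4=0x1b  N=0 Z=1
-- IRQ taken; context saved, return-PC = 6 --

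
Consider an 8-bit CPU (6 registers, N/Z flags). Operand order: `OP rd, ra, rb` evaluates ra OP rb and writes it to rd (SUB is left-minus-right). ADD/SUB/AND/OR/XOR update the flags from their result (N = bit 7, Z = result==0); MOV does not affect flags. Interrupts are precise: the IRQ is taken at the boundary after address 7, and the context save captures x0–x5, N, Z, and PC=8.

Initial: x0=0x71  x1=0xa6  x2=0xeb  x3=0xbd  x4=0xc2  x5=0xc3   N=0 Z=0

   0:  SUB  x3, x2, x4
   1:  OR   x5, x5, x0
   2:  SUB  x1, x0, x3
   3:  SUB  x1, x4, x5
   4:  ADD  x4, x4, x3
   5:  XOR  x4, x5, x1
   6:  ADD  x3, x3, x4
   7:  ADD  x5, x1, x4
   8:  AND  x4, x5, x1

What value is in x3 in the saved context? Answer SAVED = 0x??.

SAVED = 0x65

after  0: x0=0x71 x1=0xa6 x2=0xeb x3=0x29 x4=0xc2 x5=0xc3  N=0 Z=0
after  1: x0=0x71 x1=0xa6 x2=0xeb x3=0x29 x4=0xc2 x5=0xf3  N=1 Z=0
after  2: x0=0x71 x1=0x48 x2=0xeb x3=0x29 x4=0xc2 x5=0xf3  N=0 Z=0
after  3: x0=0x71 x1=0xcf x2=0xeb x3=0x29 x4=0xc2 x5=0xf3  N=1 Z=0
after  4: x0=0x71 x1=0xcf x2=0xeb x3=0x29 x4=0xeb x5=0xf3  N=1 Z=0
after  5: x0=0x71 x1=0xcf x2=0xeb x3=0x29 x4=0x3c x5=0xf3  N=0 Z=0
after  6: x0=0x71 x1=0xcf x2=0xeb x3=0x65 x4=0x3c x5=0xf3  N=0 Z=0
after  7: x0=0x71 x1=0xcf x2=0xeb x3=0x65 x4=0x3c x5=0x0b  N=0 Z=0
-- IRQ taken; context saved, return-PC = 8 --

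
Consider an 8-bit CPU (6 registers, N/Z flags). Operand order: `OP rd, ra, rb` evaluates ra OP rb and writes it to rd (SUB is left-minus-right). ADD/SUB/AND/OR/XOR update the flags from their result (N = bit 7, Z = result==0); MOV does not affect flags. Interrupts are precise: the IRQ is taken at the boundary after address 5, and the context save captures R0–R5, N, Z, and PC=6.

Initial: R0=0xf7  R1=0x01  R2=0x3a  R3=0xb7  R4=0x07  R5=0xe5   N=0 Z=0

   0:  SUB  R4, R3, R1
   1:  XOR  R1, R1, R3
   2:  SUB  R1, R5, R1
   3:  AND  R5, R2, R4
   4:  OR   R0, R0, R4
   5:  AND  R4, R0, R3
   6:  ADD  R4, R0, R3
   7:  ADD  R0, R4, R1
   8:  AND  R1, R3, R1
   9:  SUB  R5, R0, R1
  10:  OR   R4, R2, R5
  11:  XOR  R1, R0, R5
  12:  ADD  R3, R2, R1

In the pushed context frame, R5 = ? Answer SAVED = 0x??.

SAVED = 0x32

after  0: R0=0xf7 R1=0x01 R2=0x3a R3=0xb7 R4=0xb6 R5=0xe5  N=1 Z=0
after  1: R0=0xf7 R1=0xb6 R2=0x3a R3=0xb7 R4=0xb6 R5=0xe5  N=1 Z=0
after  2: R0=0xf7 R1=0x2f R2=0x3a R3=0xb7 R4=0xb6 R5=0xe5  N=0 Z=0
after  3: R0=0xf7 R1=0x2f R2=0x3a R3=0xb7 R4=0xb6 R5=0x32  N=0 Z=0
after  4: R0=0xf7 R1=0x2f R2=0x3a R3=0xb7 R4=0xb6 R5=0x32  N=1 Z=0
after  5: R0=0xf7 R1=0x2f R2=0x3a R3=0xb7 R4=0xb7 R5=0x32  N=1 Z=0
-- IRQ taken; context saved, return-PC = 6 --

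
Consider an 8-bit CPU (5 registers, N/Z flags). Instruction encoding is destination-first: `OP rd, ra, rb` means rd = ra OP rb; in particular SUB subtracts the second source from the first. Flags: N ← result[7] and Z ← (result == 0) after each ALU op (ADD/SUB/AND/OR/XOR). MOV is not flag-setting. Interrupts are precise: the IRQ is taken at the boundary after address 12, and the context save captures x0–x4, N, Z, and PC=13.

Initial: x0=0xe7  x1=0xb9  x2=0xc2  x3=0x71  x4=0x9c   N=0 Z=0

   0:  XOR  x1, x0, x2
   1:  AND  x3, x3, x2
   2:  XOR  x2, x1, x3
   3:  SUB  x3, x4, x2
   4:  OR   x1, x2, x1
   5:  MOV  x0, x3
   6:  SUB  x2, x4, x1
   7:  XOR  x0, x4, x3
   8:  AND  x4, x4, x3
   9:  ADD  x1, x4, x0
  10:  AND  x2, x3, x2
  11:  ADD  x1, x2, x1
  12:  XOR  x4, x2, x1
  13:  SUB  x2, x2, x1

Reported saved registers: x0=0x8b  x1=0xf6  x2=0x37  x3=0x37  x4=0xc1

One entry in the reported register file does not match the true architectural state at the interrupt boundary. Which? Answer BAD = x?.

BAD = x0

after  0: x0=0xe7 x1=0x25 x2=0xc2 x3=0x71 x4=0x9c  N=0 Z=0
after  1: x0=0xe7 x1=0x25 x2=0xc2 x3=0x40 x4=0x9c  N=0 Z=0
after  2: x0=0xe7 x1=0x25 x2=0x65 x3=0x40 x4=0x9c  N=0 Z=0
after  3: x0=0xe7 x1=0x25 x2=0x65 x3=0x37 x4=0x9c  N=0 Z=0
after  4: x0=0xe7 x1=0x65 x2=0x65 x3=0x37 x4=0x9c  N=0 Z=0
after  5: x0=0x37 x1=0x65 x2=0x65 x3=0x37 x4=0x9c  N=0 Z=0
after  6: x0=0x37 x1=0x65 x2=0x37 x3=0x37 x4=0x9c  N=0 Z=0
after  7: x0=0xab x1=0x65 x2=0x37 x3=0x37 x4=0x9c  N=1 Z=0
after  8: x0=0xab x1=0x65 x2=0x37 x3=0x37 x4=0x14  N=0 Z=0
after  9: x0=0xab x1=0xbf x2=0x37 x3=0x37 x4=0x14  N=1 Z=0
after 10: x0=0xab x1=0xbf x2=0x37 x3=0x37 x4=0x14  N=0 Z=0
after 11: x0=0xab x1=0xf6 x2=0x37 x3=0x37 x4=0x14  N=1 Z=0
after 12: x0=0xab x1=0xf6 x2=0x37 x3=0x37 x4=0xc1  N=1 Z=0
-- IRQ taken; context saved, return-PC = 13 --
mismatch: x0: reported 0x8b vs actual 0xab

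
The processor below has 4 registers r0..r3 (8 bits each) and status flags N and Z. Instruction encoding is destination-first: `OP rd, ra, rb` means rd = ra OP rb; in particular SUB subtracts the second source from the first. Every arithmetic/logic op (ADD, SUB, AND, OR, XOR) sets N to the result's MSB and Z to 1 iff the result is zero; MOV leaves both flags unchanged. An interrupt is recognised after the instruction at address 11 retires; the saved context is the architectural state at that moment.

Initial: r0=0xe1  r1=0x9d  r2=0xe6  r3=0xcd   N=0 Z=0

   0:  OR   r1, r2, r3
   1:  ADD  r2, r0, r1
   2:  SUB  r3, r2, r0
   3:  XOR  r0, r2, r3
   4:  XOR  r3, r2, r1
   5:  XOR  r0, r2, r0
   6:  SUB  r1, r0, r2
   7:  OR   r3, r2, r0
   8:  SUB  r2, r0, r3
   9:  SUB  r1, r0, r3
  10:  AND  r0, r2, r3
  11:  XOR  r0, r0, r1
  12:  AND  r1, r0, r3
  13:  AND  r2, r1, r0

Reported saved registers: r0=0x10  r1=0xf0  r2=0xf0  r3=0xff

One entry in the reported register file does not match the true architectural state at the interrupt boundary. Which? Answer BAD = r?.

BAD = r0

after  0: r0=0xe1 r1=0xef r2=0xe6 r3=0xcd  N=1 Z=0
after  1: r0=0xe1 r1=0xef r2=0xd0 r3=0xcd  N=1 Z=0
after  2: r0=0xe1 r1=0xef r2=0xd0 r3=0xef  N=1 Z=0
after  3: r0=0x3f r1=0xef r2=0xd0 r3=0xef  N=0 Z=0
after  4: r0=0x3f r1=0xef r2=0xd0 r3=0x3f  N=0 Z=0
after  5: r0=0xef r1=0xef r2=0xd0 r3=0x3f  N=1 Z=0
after  6: r0=0xef r1=0x1f r2=0xd0 r3=0x3f  N=0 Z=0
after  7: r0=0xef r1=0x1f r2=0xd0 r3=0xff  N=1 Z=0
after  8: r0=0xef r1=0x1f r2=0xf0 r3=0xff  N=1 Z=0
after  9: r0=0xef r1=0xf0 r2=0xf0 r3=0xff  N=1 Z=0
after 10: r0=0xf0 r1=0xf0 r2=0xf0 r3=0xff  N=1 Z=0
after 11: r0=0x00 r1=0xf0 r2=0xf0 r3=0xff  N=0 Z=1
-- IRQ taken; context saved, return-PC = 12 --
mismatch: r0: reported 0x10 vs actual 0x00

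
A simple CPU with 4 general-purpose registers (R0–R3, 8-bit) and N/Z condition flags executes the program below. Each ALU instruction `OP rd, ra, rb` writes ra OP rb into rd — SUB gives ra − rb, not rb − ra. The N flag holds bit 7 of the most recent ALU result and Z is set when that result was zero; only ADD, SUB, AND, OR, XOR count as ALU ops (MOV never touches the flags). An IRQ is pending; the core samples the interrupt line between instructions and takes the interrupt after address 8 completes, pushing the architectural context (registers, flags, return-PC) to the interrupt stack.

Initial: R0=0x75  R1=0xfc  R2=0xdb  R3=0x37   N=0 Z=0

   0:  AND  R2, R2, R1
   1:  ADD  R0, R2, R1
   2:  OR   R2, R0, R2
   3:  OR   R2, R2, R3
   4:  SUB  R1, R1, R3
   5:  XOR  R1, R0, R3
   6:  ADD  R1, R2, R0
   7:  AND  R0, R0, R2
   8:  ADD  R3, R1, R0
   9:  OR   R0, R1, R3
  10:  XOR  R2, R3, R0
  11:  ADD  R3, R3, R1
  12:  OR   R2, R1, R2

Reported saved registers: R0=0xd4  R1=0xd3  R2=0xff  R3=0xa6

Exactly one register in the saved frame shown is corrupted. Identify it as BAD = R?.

after  0: R0=0x75 R1=0xfc R2=0xd8 R3=0x37  N=1 Z=0
after  1: R0=0xd4 R1=0xfc R2=0xd8 R3=0x37  N=1 Z=0
after  2: R0=0xd4 R1=0xfc R2=0xdc R3=0x37  N=1 Z=0
after  3: R0=0xd4 R1=0xfc R2=0xff R3=0x37  N=1 Z=0
after  4: R0=0xd4 R1=0xc5 R2=0xff R3=0x37  N=1 Z=0
after  5: R0=0xd4 R1=0xe3 R2=0xff R3=0x37  N=1 Z=0
after  6: R0=0xd4 R1=0xd3 R2=0xff R3=0x37  N=1 Z=0
after  7: R0=0xd4 R1=0xd3 R2=0xff R3=0x37  N=1 Z=0
after  8: R0=0xd4 R1=0xd3 R2=0xff R3=0xa7  N=1 Z=0
-- IRQ taken; context saved, return-PC = 9 --
mismatch: R3: reported 0xa6 vs actual 0xa7

BAD = R3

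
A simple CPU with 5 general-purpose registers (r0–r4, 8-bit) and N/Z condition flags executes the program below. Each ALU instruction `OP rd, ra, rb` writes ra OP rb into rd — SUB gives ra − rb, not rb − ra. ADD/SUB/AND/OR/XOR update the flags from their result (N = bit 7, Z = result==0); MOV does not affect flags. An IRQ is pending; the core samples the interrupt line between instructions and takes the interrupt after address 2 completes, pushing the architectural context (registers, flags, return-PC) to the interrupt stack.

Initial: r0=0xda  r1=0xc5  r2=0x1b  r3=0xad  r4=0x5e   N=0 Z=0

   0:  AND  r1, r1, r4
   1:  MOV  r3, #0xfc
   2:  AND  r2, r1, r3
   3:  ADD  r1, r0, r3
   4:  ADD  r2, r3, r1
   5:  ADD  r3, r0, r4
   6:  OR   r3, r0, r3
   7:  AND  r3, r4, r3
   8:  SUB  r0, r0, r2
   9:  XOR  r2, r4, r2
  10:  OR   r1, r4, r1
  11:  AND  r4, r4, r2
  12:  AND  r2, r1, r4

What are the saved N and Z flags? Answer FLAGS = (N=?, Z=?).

after  0: r0=0xda r1=0x44 r2=0x1b r3=0xad r4=0x5e  N=0 Z=0
after  1: r0=0xda r1=0x44 r2=0x1b r3=0xfc r4=0x5e  N=0 Z=0
after  2: r0=0xda r1=0x44 r2=0x44 r3=0xfc r4=0x5e  N=0 Z=0
-- IRQ taken; context saved, return-PC = 3 --

FLAGS = (N=0, Z=0)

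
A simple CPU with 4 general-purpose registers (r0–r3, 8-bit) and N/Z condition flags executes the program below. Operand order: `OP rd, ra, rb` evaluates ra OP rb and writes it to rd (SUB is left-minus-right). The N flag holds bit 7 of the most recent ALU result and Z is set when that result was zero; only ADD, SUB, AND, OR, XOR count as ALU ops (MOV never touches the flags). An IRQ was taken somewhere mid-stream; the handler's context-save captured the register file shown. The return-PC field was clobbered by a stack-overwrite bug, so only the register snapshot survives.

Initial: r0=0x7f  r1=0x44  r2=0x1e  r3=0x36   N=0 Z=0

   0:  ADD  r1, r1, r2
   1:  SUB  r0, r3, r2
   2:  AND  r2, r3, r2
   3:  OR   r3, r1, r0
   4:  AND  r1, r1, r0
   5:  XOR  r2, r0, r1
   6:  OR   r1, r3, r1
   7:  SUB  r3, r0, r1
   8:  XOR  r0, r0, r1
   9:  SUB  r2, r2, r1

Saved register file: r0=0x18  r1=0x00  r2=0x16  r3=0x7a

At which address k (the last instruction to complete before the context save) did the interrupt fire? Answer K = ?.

after  0: r0=0x7f r1=0x62 r2=0x1e r3=0x36  N=0 Z=0
after  1: r0=0x18 r1=0x62 r2=0x1e r3=0x36  N=0 Z=0
after  2: r0=0x18 r1=0x62 r2=0x16 r3=0x36  N=0 Z=0
after  3: r0=0x18 r1=0x62 r2=0x16 r3=0x7a  N=0 Z=0
after  4: r0=0x18 r1=0x00 r2=0x16 r3=0x7a  N=0 Z=1
-- IRQ taken; context saved, return-PC = 5 --

K = 4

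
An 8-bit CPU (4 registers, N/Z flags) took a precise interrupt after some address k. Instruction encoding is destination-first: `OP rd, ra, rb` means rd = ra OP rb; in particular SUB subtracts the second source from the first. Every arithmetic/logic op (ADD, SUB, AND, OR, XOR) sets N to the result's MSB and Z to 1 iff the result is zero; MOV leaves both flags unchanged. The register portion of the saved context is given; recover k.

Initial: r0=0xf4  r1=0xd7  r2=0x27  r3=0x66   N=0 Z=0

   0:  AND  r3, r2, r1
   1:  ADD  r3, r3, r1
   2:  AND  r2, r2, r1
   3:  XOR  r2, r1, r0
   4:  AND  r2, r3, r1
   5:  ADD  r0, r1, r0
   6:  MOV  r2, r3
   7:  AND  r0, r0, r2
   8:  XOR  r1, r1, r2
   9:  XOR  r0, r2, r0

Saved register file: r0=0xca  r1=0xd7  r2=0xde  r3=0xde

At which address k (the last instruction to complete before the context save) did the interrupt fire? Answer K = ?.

K = 7

after  0: r0=0xf4 r1=0xd7 r2=0x27 r3=0x07  N=0 Z=0
after  1: r0=0xf4 r1=0xd7 r2=0x27 r3=0xde  N=1 Z=0
after  2: r0=0xf4 r1=0xd7 r2=0x07 r3=0xde  N=0 Z=0
after  3: r0=0xf4 r1=0xd7 r2=0x23 r3=0xde  N=0 Z=0
after  4: r0=0xf4 r1=0xd7 r2=0xd6 r3=0xde  N=1 Z=0
after  5: r0=0xcb r1=0xd7 r2=0xd6 r3=0xde  N=1 Z=0
after  6: r0=0xcb r1=0xd7 r2=0xde r3=0xde  N=1 Z=0
after  7: r0=0xca r1=0xd7 r2=0xde r3=0xde  N=1 Z=0
-- IRQ taken; context saved, return-PC = 8 --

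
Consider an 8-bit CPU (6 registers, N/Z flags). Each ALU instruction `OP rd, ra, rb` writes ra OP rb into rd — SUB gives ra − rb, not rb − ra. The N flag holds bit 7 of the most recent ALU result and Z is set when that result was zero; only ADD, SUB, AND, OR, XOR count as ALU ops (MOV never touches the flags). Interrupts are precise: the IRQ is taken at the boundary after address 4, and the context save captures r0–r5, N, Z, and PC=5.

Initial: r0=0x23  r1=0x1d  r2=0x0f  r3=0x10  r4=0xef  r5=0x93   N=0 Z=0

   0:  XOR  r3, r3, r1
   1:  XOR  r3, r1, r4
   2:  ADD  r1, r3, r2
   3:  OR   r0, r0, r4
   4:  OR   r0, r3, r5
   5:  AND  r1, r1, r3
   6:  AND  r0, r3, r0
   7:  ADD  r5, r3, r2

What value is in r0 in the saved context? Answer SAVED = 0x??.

SAVED = 0xf3

after  0: r0=0x23 r1=0x1d r2=0x0f r3=0x0d r4=0xef r5=0x93  N=0 Z=0
after  1: r0=0x23 r1=0x1d r2=0x0f r3=0xf2 r4=0xef r5=0x93  N=1 Z=0
after  2: r0=0x23 r1=0x01 r2=0x0f r3=0xf2 r4=0xef r5=0x93  N=0 Z=0
after  3: r0=0xef r1=0x01 r2=0x0f r3=0xf2 r4=0xef r5=0x93  N=1 Z=0
after  4: r0=0xf3 r1=0x01 r2=0x0f r3=0xf2 r4=0xef r5=0x93  N=1 Z=0
-- IRQ taken; context saved, return-PC = 5 --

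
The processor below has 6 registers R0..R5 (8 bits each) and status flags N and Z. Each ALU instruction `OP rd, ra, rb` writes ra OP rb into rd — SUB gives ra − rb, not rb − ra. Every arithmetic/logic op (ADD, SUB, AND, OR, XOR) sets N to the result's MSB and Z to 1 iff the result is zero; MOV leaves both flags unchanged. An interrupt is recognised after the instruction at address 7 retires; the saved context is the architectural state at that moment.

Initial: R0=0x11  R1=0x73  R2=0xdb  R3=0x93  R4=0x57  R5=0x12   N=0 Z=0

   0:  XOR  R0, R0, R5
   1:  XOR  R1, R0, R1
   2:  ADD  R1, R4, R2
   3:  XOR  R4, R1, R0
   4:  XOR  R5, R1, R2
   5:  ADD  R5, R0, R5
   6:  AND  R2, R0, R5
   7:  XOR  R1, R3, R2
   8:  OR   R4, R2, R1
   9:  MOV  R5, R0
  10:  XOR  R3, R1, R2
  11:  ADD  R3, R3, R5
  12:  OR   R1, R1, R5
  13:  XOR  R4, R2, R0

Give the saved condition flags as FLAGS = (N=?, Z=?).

after  0: R0=0x03 R1=0x73 R2=0xdb R3=0x93 R4=0x57 R5=0x12  N=0 Z=0
after  1: R0=0x03 R1=0x70 R2=0xdb R3=0x93 R4=0x57 R5=0x12  N=0 Z=0
after  2: R0=0x03 R1=0x32 R2=0xdb R3=0x93 R4=0x57 R5=0x12  N=0 Z=0
after  3: R0=0x03 R1=0x32 R2=0xdb R3=0x93 R4=0x31 R5=0x12  N=0 Z=0
after  4: R0=0x03 R1=0x32 R2=0xdb R3=0x93 R4=0x31 R5=0xe9  N=1 Z=0
after  5: R0=0x03 R1=0x32 R2=0xdb R3=0x93 R4=0x31 R5=0xec  N=1 Z=0
after  6: R0=0x03 R1=0x32 R2=0x00 R3=0x93 R4=0x31 R5=0xec  N=0 Z=1
after  7: R0=0x03 R1=0x93 R2=0x00 R3=0x93 R4=0x31 R5=0xec  N=1 Z=0
-- IRQ taken; context saved, return-PC = 8 --

FLAGS = (N=1, Z=0)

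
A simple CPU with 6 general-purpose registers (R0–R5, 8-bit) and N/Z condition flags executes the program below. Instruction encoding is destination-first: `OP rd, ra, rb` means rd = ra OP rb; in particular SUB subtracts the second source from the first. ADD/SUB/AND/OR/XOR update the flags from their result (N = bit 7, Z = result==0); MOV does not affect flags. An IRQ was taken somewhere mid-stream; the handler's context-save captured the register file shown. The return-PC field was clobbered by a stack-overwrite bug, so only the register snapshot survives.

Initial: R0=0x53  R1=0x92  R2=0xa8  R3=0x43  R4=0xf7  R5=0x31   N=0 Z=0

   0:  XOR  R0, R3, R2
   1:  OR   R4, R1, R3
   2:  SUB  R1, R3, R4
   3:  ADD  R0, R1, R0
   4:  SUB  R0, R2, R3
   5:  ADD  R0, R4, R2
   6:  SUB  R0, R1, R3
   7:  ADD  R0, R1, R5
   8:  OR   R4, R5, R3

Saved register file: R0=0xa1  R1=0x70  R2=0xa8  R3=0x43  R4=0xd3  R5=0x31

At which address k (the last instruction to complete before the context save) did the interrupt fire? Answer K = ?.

K = 7

after  0: R0=0xeb R1=0x92 R2=0xa8 R3=0x43 R4=0xf7 R5=0x31  N=1 Z=0
after  1: R0=0xeb R1=0x92 R2=0xa8 R3=0x43 R4=0xd3 R5=0x31  N=1 Z=0
after  2: R0=0xeb R1=0x70 R2=0xa8 R3=0x43 R4=0xd3 R5=0x31  N=0 Z=0
after  3: R0=0x5b R1=0x70 R2=0xa8 R3=0x43 R4=0xd3 R5=0x31  N=0 Z=0
after  4: R0=0x65 R1=0x70 R2=0xa8 R3=0x43 R4=0xd3 R5=0x31  N=0 Z=0
after  5: R0=0x7b R1=0x70 R2=0xa8 R3=0x43 R4=0xd3 R5=0x31  N=0 Z=0
after  6: R0=0x2d R1=0x70 R2=0xa8 R3=0x43 R4=0xd3 R5=0x31  N=0 Z=0
after  7: R0=0xa1 R1=0x70 R2=0xa8 R3=0x43 R4=0xd3 R5=0x31  N=1 Z=0
-- IRQ taken; context saved, return-PC = 8 --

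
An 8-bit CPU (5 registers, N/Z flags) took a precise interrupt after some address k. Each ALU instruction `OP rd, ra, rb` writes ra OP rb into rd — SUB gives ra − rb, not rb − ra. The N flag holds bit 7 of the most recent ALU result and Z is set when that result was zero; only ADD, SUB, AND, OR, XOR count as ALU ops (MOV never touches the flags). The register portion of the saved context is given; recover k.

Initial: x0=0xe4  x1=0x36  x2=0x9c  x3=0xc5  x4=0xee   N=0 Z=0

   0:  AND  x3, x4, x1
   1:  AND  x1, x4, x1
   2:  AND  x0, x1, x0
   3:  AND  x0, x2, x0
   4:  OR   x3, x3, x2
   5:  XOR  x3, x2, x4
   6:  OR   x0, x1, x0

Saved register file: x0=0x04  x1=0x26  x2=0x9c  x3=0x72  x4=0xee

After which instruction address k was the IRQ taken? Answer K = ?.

after  0: x0=0xe4 x1=0x36 x2=0x9c x3=0x26 x4=0xee  N=0 Z=0
after  1: x0=0xe4 x1=0x26 x2=0x9c x3=0x26 x4=0xee  N=0 Z=0
after  2: x0=0x24 x1=0x26 x2=0x9c x3=0x26 x4=0xee  N=0 Z=0
after  3: x0=0x04 x1=0x26 x2=0x9c x3=0x26 x4=0xee  N=0 Z=0
after  4: x0=0x04 x1=0x26 x2=0x9c x3=0xbe x4=0xee  N=1 Z=0
after  5: x0=0x04 x1=0x26 x2=0x9c x3=0x72 x4=0xee  N=0 Z=0
-- IRQ taken; context saved, return-PC = 6 --

K = 5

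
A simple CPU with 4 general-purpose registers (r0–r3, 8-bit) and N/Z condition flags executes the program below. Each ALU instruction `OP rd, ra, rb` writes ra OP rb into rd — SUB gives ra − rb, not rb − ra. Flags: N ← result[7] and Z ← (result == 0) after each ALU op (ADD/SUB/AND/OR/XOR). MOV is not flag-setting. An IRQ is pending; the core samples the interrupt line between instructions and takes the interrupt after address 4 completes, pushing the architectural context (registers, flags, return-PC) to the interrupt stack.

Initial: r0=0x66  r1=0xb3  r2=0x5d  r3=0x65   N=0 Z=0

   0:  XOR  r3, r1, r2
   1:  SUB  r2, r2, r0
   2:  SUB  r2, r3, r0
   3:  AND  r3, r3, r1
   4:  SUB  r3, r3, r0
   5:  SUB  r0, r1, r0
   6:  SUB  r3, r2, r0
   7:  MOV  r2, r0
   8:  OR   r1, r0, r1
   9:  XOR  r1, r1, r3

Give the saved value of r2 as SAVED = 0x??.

after  0: r0=0x66 r1=0xb3 r2=0x5d r3=0xee  N=1 Z=0
after  1: r0=0x66 r1=0xb3 r2=0xf7 r3=0xee  N=1 Z=0
after  2: r0=0x66 r1=0xb3 r2=0x88 r3=0xee  N=1 Z=0
after  3: r0=0x66 r1=0xb3 r2=0x88 r3=0xa2  N=1 Z=0
after  4: r0=0x66 r1=0xb3 r2=0x88 r3=0x3c  N=0 Z=0
-- IRQ taken; context saved, return-PC = 5 --

SAVED = 0x88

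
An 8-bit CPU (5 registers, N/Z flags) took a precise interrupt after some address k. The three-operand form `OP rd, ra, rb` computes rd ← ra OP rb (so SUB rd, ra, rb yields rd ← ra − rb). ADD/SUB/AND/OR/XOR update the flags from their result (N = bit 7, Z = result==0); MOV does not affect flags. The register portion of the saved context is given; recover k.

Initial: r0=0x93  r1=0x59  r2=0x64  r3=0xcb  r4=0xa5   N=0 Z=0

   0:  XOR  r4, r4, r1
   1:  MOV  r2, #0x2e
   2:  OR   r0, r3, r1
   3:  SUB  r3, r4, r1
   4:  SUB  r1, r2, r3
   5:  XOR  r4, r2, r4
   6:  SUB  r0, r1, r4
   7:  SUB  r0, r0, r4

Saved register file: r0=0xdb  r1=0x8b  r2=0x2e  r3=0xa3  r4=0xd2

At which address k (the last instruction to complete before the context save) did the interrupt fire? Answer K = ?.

after  0: r0=0x93 r1=0x59 r2=0x64 r3=0xcb r4=0xfc  N=1 Z=0
after  1: r0=0x93 r1=0x59 r2=0x2e r3=0xcb r4=0xfc  N=1 Z=0
after  2: r0=0xdb r1=0x59 r2=0x2e r3=0xcb r4=0xfc  N=1 Z=0
after  3: r0=0xdb r1=0x59 r2=0x2e r3=0xa3 r4=0xfc  N=1 Z=0
after  4: r0=0xdb r1=0x8b r2=0x2e r3=0xa3 r4=0xfc  N=1 Z=0
after  5: r0=0xdb r1=0x8b r2=0x2e r3=0xa3 r4=0xd2  N=1 Z=0
-- IRQ taken; context saved, return-PC = 6 --

K = 5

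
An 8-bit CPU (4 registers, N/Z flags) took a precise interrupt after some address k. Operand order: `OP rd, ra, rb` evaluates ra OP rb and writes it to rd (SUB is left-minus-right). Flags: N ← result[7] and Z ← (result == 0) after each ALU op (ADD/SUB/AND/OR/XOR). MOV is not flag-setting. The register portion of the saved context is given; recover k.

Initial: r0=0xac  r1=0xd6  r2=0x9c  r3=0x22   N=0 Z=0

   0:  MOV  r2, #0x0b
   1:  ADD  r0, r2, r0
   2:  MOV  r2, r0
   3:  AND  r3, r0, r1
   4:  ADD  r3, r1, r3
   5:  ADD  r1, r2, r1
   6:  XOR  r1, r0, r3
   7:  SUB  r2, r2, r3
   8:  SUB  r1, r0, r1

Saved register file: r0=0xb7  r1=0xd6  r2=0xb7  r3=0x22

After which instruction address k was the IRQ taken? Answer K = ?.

K = 2

after  0: r0=0xac r1=0xd6 r2=0x0b r3=0x22  N=0 Z=0
after  1: r0=0xb7 r1=0xd6 r2=0x0b r3=0x22  N=1 Z=0
after  2: r0=0xb7 r1=0xd6 r2=0xb7 r3=0x22  N=1 Z=0
-- IRQ taken; context saved, return-PC = 3 --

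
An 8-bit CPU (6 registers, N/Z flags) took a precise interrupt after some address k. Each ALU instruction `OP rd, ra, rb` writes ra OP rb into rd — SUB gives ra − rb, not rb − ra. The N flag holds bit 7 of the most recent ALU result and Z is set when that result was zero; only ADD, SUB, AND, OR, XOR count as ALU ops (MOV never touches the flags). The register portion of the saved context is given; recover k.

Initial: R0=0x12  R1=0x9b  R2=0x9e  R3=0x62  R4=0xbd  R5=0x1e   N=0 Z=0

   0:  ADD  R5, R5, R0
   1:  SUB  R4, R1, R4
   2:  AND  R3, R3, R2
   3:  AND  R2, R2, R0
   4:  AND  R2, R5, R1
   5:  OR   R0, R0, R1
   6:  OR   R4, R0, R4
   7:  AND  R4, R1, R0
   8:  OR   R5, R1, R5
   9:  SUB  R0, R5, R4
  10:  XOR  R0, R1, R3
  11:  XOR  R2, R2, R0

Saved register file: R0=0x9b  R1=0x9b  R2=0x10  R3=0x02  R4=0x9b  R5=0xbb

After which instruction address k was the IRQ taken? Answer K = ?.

K = 8

after  0: R0=0x12 R1=0x9b R2=0x9e R3=0x62 R4=0xbd R5=0x30  N=0 Z=0
after  1: R0=0x12 R1=0x9b R2=0x9e R3=0x62 R4=0xde R5=0x30  N=1 Z=0
after  2: R0=0x12 R1=0x9b R2=0x9e R3=0x02 R4=0xde R5=0x30  N=0 Z=0
after  3: R0=0x12 R1=0x9b R2=0x12 R3=0x02 R4=0xde R5=0x30  N=0 Z=0
after  4: R0=0x12 R1=0x9b R2=0x10 R3=0x02 R4=0xde R5=0x30  N=0 Z=0
after  5: R0=0x9b R1=0x9b R2=0x10 R3=0x02 R4=0xde R5=0x30  N=1 Z=0
after  6: R0=0x9b R1=0x9b R2=0x10 R3=0x02 R4=0xdf R5=0x30  N=1 Z=0
after  7: R0=0x9b R1=0x9b R2=0x10 R3=0x02 R4=0x9b R5=0x30  N=1 Z=0
after  8: R0=0x9b R1=0x9b R2=0x10 R3=0x02 R4=0x9b R5=0xbb  N=1 Z=0
-- IRQ taken; context saved, return-PC = 9 --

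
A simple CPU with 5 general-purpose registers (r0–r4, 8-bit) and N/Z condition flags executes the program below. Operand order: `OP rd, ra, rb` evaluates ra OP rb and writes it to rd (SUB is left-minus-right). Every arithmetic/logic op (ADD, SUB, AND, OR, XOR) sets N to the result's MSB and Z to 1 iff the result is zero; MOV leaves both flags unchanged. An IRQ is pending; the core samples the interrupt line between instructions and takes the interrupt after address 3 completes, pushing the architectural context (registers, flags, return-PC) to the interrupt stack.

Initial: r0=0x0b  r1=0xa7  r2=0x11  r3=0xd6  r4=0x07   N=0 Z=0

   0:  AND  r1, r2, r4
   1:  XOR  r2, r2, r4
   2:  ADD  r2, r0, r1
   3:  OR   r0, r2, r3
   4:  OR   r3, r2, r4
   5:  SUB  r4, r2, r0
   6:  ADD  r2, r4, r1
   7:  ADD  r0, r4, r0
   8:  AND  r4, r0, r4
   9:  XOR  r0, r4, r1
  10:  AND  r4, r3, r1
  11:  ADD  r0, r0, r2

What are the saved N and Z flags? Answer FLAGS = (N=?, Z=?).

after  0: r0=0x0b r1=0x01 r2=0x11 r3=0xd6 r4=0x07  N=0 Z=0
after  1: r0=0x0b r1=0x01 r2=0x16 r3=0xd6 r4=0x07  N=0 Z=0
after  2: r0=0x0b r1=0x01 r2=0x0c r3=0xd6 r4=0x07  N=0 Z=0
after  3: r0=0xde r1=0x01 r2=0x0c r3=0xd6 r4=0x07  N=1 Z=0
-- IRQ taken; context saved, return-PC = 4 --

FLAGS = (N=1, Z=0)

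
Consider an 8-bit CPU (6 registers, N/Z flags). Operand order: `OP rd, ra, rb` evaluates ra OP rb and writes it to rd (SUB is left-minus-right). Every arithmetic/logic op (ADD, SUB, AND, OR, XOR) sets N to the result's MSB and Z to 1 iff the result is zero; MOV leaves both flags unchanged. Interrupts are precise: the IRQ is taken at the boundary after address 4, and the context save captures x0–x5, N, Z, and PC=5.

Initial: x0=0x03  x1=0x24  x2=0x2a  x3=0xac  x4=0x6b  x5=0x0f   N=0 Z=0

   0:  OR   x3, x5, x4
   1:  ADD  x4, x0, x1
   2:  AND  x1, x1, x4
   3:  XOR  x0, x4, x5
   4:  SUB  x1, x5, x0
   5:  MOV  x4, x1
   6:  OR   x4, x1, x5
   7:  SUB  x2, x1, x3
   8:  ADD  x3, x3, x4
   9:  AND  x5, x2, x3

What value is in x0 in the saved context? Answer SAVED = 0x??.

after  0: x0=0x03 x1=0x24 x2=0x2a x3=0x6f x4=0x6b x5=0x0f  N=0 Z=0
after  1: x0=0x03 x1=0x24 x2=0x2a x3=0x6f x4=0x27 x5=0x0f  N=0 Z=0
after  2: x0=0x03 x1=0x24 x2=0x2a x3=0x6f x4=0x27 x5=0x0f  N=0 Z=0
after  3: x0=0x28 x1=0x24 x2=0x2a x3=0x6f x4=0x27 x5=0x0f  N=0 Z=0
after  4: x0=0x28 x1=0xe7 x2=0x2a x3=0x6f x4=0x27 x5=0x0f  N=1 Z=0
-- IRQ taken; context saved, return-PC = 5 --

SAVED = 0x28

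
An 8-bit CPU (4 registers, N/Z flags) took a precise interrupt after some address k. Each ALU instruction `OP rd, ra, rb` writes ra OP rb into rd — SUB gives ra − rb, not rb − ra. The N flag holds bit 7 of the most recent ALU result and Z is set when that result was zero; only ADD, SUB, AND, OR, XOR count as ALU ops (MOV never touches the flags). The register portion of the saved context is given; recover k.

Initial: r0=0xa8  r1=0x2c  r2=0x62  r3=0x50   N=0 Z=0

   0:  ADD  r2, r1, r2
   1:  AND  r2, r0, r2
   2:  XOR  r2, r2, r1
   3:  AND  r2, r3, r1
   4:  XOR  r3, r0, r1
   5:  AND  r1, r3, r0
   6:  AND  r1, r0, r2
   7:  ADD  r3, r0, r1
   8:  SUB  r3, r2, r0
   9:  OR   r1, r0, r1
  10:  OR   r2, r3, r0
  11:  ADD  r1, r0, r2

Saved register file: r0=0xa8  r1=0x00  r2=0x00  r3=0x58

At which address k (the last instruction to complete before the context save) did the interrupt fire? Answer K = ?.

K = 8

after  0: r0=0xa8 r1=0x2c r2=0x8e r3=0x50  N=1 Z=0
after  1: r0=0xa8 r1=0x2c r2=0x88 r3=0x50  N=1 Z=0
after  2: r0=0xa8 r1=0x2c r2=0xa4 r3=0x50  N=1 Z=0
after  3: r0=0xa8 r1=0x2c r2=0x00 r3=0x50  N=0 Z=1
after  4: r0=0xa8 r1=0x2c r2=0x00 r3=0x84  N=1 Z=0
after  5: r0=0xa8 r1=0x80 r2=0x00 r3=0x84  N=1 Z=0
after  6: r0=0xa8 r1=0x00 r2=0x00 r3=0x84  N=0 Z=1
after  7: r0=0xa8 r1=0x00 r2=0x00 r3=0xa8  N=1 Z=0
after  8: r0=0xa8 r1=0x00 r2=0x00 r3=0x58  N=0 Z=0
-- IRQ taken; context saved, return-PC = 9 --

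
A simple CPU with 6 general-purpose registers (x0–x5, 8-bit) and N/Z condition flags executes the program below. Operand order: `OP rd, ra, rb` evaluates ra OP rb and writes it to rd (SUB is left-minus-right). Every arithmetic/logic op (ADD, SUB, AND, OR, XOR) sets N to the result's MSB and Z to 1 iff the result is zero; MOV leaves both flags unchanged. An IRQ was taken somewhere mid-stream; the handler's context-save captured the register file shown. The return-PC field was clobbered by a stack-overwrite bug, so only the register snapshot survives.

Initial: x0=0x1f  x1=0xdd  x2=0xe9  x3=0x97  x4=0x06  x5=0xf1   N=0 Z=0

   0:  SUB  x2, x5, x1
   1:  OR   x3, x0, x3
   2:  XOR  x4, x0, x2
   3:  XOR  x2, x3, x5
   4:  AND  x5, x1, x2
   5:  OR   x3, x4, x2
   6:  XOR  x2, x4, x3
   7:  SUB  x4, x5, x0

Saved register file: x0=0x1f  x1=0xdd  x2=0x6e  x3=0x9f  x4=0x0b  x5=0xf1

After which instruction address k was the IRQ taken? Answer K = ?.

after  0: x0=0x1f x1=0xdd x2=0x14 x3=0x97 x4=0x06 x5=0xf1  N=0 Z=0
after  1: x0=0x1f x1=0xdd x2=0x14 x3=0x9f x4=0x06 x5=0xf1  N=1 Z=0
after  2: x0=0x1f x1=0xdd x2=0x14 x3=0x9f x4=0x0b x5=0xf1  N=0 Z=0
after  3: x0=0x1f x1=0xdd x2=0x6e x3=0x9f x4=0x0b x5=0xf1  N=0 Z=0
-- IRQ taken; context saved, return-PC = 4 --

K = 3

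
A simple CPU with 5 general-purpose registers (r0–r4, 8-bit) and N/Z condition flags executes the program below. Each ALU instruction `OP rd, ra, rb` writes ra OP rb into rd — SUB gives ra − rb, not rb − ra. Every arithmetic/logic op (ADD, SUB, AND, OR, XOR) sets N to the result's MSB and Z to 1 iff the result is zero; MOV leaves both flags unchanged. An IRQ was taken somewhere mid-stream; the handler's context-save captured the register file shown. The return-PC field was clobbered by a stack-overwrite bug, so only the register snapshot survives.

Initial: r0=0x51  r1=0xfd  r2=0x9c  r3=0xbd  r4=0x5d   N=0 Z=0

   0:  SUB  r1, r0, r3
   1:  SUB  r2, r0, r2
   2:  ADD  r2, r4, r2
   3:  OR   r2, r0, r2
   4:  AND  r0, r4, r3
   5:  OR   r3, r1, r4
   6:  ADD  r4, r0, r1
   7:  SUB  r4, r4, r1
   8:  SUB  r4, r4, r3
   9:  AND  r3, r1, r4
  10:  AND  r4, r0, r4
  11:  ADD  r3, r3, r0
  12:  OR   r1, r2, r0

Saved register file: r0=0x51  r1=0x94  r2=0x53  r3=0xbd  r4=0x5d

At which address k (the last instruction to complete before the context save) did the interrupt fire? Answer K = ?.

K = 3

after  0: r0=0x51 r1=0x94 r2=0x9c r3=0xbd r4=0x5d  N=1 Z=0
after  1: r0=0x51 r1=0x94 r2=0xb5 r3=0xbd r4=0x5d  N=1 Z=0
after  2: r0=0x51 r1=0x94 r2=0x12 r3=0xbd r4=0x5d  N=0 Z=0
after  3: r0=0x51 r1=0x94 r2=0x53 r3=0xbd r4=0x5d  N=0 Z=0
-- IRQ taken; context saved, return-PC = 4 --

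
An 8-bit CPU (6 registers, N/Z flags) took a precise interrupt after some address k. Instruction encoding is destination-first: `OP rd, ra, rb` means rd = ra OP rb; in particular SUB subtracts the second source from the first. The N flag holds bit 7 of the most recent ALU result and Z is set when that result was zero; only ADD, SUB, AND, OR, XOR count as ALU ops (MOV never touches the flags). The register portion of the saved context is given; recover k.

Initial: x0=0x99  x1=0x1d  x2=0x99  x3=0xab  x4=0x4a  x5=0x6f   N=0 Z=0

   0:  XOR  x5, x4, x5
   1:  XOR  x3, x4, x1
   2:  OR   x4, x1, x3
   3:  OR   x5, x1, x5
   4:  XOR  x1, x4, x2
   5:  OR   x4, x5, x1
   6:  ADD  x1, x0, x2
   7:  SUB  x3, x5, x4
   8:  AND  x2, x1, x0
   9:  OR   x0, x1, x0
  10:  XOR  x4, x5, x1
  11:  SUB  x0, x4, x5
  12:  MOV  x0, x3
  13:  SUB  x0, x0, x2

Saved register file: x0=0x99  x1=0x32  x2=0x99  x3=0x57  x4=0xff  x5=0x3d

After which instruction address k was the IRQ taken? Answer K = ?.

K = 6

after  0: x0=0x99 x1=0x1d x2=0x99 x3=0xab x4=0x4a x5=0x25  N=0 Z=0
after  1: x0=0x99 x1=0x1d x2=0x99 x3=0x57 x4=0x4a x5=0x25  N=0 Z=0
after  2: x0=0x99 x1=0x1d x2=0x99 x3=0x57 x4=0x5f x5=0x25  N=0 Z=0
after  3: x0=0x99 x1=0x1d x2=0x99 x3=0x57 x4=0x5f x5=0x3d  N=0 Z=0
after  4: x0=0x99 x1=0xc6 x2=0x99 x3=0x57 x4=0x5f x5=0x3d  N=1 Z=0
after  5: x0=0x99 x1=0xc6 x2=0x99 x3=0x57 x4=0xff x5=0x3d  N=1 Z=0
after  6: x0=0x99 x1=0x32 x2=0x99 x3=0x57 x4=0xff x5=0x3d  N=0 Z=0
-- IRQ taken; context saved, return-PC = 7 --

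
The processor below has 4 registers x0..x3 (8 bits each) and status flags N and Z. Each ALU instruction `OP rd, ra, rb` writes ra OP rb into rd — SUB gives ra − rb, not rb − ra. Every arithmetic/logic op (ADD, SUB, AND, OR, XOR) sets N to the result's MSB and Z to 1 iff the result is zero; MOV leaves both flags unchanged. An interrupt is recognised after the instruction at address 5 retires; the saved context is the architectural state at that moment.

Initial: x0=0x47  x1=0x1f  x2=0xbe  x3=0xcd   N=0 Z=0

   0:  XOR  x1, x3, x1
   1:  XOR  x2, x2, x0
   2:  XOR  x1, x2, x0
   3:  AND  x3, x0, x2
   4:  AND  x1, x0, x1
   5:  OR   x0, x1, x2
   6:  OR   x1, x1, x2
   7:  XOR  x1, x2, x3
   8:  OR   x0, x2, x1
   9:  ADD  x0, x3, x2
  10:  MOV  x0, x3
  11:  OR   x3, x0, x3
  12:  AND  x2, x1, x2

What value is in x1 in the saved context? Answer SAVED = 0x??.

after  0: x0=0x47 x1=0xd2 x2=0xbe x3=0xcd  N=1 Z=0
after  1: x0=0x47 x1=0xd2 x2=0xf9 x3=0xcd  N=1 Z=0
after  2: x0=0x47 x1=0xbe x2=0xf9 x3=0xcd  N=1 Z=0
after  3: x0=0x47 x1=0xbe x2=0xf9 x3=0x41  N=0 Z=0
after  4: x0=0x47 x1=0x06 x2=0xf9 x3=0x41  N=0 Z=0
after  5: x0=0xff x1=0x06 x2=0xf9 x3=0x41  N=1 Z=0
-- IRQ taken; context saved, return-PC = 6 --

SAVED = 0x06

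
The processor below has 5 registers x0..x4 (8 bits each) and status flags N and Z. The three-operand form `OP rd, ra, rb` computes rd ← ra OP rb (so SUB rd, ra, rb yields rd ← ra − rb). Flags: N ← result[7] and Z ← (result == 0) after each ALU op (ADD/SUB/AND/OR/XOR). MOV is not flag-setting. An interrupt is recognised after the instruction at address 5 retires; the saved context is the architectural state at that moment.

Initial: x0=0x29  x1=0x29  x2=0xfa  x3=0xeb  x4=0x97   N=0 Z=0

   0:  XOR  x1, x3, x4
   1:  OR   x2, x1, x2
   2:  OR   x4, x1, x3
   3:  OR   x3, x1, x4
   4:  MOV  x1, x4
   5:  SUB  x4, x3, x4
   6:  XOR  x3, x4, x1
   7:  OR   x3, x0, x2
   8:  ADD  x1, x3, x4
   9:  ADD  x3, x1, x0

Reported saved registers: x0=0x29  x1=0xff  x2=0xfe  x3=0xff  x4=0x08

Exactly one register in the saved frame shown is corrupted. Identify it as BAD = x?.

after  0: x0=0x29 x1=0x7c x2=0xfa x3=0xeb x4=0x97  N=0 Z=0
after  1: x0=0x29 x1=0x7c x2=0xfe x3=0xeb x4=0x97  N=1 Z=0
after  2: x0=0x29 x1=0x7c x2=0xfe x3=0xeb x4=0xff  N=1 Z=0
after  3: x0=0x29 x1=0x7c x2=0xfe x3=0xff x4=0xff  N=1 Z=0
after  4: x0=0x29 x1=0xff x2=0xfe x3=0xff x4=0xff  N=1 Z=0
after  5: x0=0x29 x1=0xff x2=0xfe x3=0xff x4=0x00  N=0 Z=1
-- IRQ taken; context saved, return-PC = 6 --
mismatch: x4: reported 0x08 vs actual 0x00

BAD = x4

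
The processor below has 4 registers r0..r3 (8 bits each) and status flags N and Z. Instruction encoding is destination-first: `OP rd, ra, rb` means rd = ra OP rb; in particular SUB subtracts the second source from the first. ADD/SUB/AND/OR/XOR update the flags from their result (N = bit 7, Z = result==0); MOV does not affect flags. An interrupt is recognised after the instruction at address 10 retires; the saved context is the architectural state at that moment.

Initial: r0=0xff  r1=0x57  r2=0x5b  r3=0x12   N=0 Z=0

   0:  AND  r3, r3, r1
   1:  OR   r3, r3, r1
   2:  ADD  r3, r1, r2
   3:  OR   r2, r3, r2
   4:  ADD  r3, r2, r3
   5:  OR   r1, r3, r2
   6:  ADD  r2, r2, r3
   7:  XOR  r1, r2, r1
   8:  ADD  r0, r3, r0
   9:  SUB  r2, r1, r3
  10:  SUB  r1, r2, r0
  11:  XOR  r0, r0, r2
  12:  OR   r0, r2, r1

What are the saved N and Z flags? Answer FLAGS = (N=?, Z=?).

after  0: r0=0xff r1=0x57 r2=0x5b r3=0x12  N=0 Z=0
after  1: r0=0xff r1=0x57 r2=0x5b r3=0x57  N=0 Z=0
after  2: r0=0xff r1=0x57 r2=0x5b r3=0xb2  N=1 Z=0
after  3: r0=0xff r1=0x57 r2=0xfb r3=0xb2  N=1 Z=0
after  4: r0=0xff r1=0x57 r2=0xfb r3=0xad  N=1 Z=0
after  5: r0=0xff r1=0xff r2=0xfb r3=0xad  N=1 Z=0
after  6: r0=0xff r1=0xff r2=0xa8 r3=0xad  N=1 Z=0
after  7: r0=0xff r1=0x57 r2=0xa8 r3=0xad  N=0 Z=0
after  8: r0=0xac r1=0x57 r2=0xa8 r3=0xad  N=1 Z=0
after  9: r0=0xac r1=0x57 r2=0xaa r3=0xad  N=1 Z=0
after 10: r0=0xac r1=0xfe r2=0xaa r3=0xad  N=1 Z=0
-- IRQ taken; context saved, return-PC = 11 --

FLAGS = (N=1, Z=0)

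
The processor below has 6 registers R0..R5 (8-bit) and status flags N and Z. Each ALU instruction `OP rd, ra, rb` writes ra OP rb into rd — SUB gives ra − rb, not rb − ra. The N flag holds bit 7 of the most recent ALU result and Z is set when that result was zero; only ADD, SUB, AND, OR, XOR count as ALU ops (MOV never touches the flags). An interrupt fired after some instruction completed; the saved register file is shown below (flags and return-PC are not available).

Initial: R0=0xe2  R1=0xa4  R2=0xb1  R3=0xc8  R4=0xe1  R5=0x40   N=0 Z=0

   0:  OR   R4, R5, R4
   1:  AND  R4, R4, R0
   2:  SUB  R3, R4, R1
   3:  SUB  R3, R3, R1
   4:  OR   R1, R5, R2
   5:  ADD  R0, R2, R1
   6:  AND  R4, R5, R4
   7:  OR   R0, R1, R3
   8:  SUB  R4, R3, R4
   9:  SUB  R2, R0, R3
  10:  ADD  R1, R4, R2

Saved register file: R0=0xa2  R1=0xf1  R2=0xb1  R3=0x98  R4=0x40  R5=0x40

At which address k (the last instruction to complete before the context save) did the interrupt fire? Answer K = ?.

after  0: R0=0xe2 R1=0xa4 R2=0xb1 R3=0xc8 R4=0xe1 R5=0x40  N=1 Z=0
after  1: R0=0xe2 R1=0xa4 R2=0xb1 R3=0xc8 R4=0xe0 R5=0x40  N=1 Z=0
after  2: R0=0xe2 R1=0xa4 R2=0xb1 R3=0x3c R4=0xe0 R5=0x40  N=0 Z=0
after  3: R0=0xe2 R1=0xa4 R2=0xb1 R3=0x98 R4=0xe0 R5=0x40  N=1 Z=0
after  4: R0=0xe2 R1=0xf1 R2=0xb1 R3=0x98 R4=0xe0 R5=0x40  N=1 Z=0
after  5: R0=0xa2 R1=0xf1 R2=0xb1 R3=0x98 R4=0xe0 R5=0x40  N=1 Z=0
after  6: R0=0xa2 R1=0xf1 R2=0xb1 R3=0x98 R4=0x40 R5=0x40  N=0 Z=0
-- IRQ taken; context saved, return-PC = 7 --

K = 6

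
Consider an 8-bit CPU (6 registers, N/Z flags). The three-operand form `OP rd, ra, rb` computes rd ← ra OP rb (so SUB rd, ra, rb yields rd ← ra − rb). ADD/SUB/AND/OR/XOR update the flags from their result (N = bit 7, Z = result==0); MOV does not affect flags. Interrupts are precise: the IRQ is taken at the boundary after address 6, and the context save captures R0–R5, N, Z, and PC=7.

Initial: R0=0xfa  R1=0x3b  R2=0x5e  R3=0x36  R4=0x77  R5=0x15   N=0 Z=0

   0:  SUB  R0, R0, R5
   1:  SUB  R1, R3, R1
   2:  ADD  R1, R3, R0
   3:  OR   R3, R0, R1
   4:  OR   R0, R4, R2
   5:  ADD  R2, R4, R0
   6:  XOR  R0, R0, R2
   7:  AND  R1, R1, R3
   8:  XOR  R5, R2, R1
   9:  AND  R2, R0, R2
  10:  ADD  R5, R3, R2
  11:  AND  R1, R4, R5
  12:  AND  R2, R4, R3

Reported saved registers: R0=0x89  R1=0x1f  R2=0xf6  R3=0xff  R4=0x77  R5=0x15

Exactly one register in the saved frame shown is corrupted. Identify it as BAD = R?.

after  0: R0=0xe5 R1=0x3b R2=0x5e R3=0x36 R4=0x77 R5=0x15  N=1 Z=0
after  1: R0=0xe5 R1=0xfb R2=0x5e R3=0x36 R4=0x77 R5=0x15  N=1 Z=0
after  2: R0=0xe5 R1=0x1b R2=0x5e R3=0x36 R4=0x77 R5=0x15  N=0 Z=0
after  3: R0=0xe5 R1=0x1b R2=0x5e R3=0xff R4=0x77 R5=0x15  N=1 Z=0
after  4: R0=0x7f R1=0x1b R2=0x5e R3=0xff R4=0x77 R5=0x15  N=0 Z=0
after  5: R0=0x7f R1=0x1b R2=0xf6 R3=0xff R4=0x77 R5=0x15  N=1 Z=0
after  6: R0=0x89 R1=0x1b R2=0xf6 R3=0xff R4=0x77 R5=0x15  N=1 Z=0
-- IRQ taken; context saved, return-PC = 7 --
mismatch: R1: reported 0x1f vs actual 0x1b

BAD = R1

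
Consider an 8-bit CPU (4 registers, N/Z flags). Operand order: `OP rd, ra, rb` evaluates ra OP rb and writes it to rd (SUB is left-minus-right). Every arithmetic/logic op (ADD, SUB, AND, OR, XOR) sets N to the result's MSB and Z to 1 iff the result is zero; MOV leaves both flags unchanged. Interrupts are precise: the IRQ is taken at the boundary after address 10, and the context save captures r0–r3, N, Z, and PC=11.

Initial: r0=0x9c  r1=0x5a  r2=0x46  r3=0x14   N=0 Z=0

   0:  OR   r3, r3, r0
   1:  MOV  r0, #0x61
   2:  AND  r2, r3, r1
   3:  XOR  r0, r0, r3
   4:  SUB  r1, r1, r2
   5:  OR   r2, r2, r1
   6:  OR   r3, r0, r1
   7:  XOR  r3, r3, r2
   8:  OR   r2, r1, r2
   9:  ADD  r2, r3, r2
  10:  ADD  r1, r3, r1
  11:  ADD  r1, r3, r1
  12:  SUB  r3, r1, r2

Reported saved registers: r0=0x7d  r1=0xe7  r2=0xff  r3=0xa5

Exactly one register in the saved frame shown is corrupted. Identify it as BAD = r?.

BAD = r0

after  0: r0=0x9c r1=0x5a r2=0x46 r3=0x9c  N=1 Z=0
after  1: r0=0x61 r1=0x5a r2=0x46 r3=0x9c  N=1 Z=0
after  2: r0=0x61 r1=0x5a r2=0x18 r3=0x9c  N=0 Z=0
after  3: r0=0xfd r1=0x5a r2=0x18 r3=0x9c  N=1 Z=0
after  4: r0=0xfd r1=0x42 r2=0x18 r3=0x9c  N=0 Z=0
after  5: r0=0xfd r1=0x42 r2=0x5a r3=0x9c  N=0 Z=0
after  6: r0=0xfd r1=0x42 r2=0x5a r3=0xff  N=1 Z=0
after  7: r0=0xfd r1=0x42 r2=0x5a r3=0xa5  N=1 Z=0
after  8: r0=0xfd r1=0x42 r2=0x5a r3=0xa5  N=0 Z=0
after  9: r0=0xfd r1=0x42 r2=0xff r3=0xa5  N=1 Z=0
after 10: r0=0xfd r1=0xe7 r2=0xff r3=0xa5  N=1 Z=0
-- IRQ taken; context saved, return-PC = 11 --
mismatch: r0: reported 0x7d vs actual 0xfd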